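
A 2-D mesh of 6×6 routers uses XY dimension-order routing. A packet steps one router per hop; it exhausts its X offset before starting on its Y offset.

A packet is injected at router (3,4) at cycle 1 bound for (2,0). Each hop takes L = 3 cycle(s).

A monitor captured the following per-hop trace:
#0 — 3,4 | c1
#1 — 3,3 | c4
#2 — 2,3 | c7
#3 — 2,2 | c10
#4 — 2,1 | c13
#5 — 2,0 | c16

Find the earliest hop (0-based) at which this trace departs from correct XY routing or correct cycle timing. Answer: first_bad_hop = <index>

check 1→ d=(0,-1) cyc+3: BAD: Y-move but x=3≠2

first_bad_hop = 1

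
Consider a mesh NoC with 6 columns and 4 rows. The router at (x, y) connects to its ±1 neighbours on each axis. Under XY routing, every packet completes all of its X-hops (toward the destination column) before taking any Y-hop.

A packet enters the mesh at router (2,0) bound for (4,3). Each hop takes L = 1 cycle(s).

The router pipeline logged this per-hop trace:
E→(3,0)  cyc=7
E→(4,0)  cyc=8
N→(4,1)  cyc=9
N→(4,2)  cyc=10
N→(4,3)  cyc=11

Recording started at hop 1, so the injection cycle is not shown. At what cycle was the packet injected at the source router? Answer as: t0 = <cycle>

cyc[1] = 7 and cyc[k] = t0 + k·L for every k.
So t0 = 7 − 1·1 = 6.

t0 = 6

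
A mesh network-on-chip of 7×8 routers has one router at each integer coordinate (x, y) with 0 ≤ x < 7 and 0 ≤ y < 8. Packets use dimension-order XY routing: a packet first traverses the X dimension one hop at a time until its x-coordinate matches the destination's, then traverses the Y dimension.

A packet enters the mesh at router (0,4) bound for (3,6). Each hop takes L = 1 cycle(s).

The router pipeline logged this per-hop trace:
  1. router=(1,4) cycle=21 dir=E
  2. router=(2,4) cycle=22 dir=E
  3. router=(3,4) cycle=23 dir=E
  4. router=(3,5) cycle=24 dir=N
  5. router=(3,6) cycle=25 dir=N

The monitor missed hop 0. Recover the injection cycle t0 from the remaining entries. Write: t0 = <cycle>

cyc[1] = 21 and cyc[k] = t0 + k·L for every k.
Therefore t0 = 21 − L = 20.

t0 = 20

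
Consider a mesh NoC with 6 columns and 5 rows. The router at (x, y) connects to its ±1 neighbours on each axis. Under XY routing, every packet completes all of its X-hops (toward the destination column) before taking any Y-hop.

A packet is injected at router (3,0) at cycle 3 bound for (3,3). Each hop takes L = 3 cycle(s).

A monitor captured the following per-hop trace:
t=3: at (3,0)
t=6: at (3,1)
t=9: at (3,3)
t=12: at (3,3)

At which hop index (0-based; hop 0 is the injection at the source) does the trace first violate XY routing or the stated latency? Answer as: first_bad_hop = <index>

[1] (+0,+1) / 3c ⇒ ok
[2] (+0,+2) / 3c ⇒ BAD: non-unit step

first_bad_hop = 2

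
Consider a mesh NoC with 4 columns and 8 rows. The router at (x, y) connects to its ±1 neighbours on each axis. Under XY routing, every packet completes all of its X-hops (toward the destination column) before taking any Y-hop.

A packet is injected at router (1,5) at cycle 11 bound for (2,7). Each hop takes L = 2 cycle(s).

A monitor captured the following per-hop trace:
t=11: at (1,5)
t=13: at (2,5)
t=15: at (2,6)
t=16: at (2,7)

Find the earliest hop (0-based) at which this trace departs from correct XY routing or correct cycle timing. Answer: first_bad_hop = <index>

[1] (+1,+0) / 2c ⇒ ok
[2] (+0,+1) / 2c ⇒ ok
[3] (+0,+1) / 1c ⇒ BAD: Δcyc=1≠L

first_bad_hop = 3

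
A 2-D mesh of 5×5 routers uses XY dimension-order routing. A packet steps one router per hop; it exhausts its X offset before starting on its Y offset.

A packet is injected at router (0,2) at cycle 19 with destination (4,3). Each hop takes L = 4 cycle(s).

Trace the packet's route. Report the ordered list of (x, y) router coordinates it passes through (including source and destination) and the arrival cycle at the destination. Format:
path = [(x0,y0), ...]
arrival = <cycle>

src (0,2)  cyc=19
E→(1,2)  cyc=23
E→(2,2)  cyc=27
E→(3,2)  cyc=31
E→(4,2)  cyc=35
N→(4,3)  cyc=39

path = [(0,2), (1,2), (2,2), (3,2), (4,2), (4,3)]
arrival = 39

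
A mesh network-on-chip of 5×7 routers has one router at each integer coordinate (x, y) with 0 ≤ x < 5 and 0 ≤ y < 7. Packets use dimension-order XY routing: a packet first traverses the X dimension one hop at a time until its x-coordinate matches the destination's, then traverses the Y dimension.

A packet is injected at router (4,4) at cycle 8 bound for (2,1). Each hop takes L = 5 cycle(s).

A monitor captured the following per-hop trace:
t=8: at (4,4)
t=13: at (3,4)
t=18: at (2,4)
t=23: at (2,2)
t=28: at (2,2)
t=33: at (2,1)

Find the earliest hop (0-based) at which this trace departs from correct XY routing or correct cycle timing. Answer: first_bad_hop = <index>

first_bad_hop = 3

check 1→ d=(-1,0) cyc+5: ok
check 2→ d=(-1,0) cyc+5: ok
check 3→ d=(0,-2) cyc+5: BAD: non-unit step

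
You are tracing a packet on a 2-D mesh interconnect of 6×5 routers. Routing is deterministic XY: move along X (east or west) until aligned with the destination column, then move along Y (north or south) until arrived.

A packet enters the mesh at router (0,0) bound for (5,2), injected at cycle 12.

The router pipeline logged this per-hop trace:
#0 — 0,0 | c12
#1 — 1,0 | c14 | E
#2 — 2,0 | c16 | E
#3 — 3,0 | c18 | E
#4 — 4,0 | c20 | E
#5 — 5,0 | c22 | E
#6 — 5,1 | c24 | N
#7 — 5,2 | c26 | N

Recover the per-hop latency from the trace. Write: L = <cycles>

L = 2

From hop 0 (12) to hop 1 (14): +2 cycles.
That increment is L by definition: L = 2.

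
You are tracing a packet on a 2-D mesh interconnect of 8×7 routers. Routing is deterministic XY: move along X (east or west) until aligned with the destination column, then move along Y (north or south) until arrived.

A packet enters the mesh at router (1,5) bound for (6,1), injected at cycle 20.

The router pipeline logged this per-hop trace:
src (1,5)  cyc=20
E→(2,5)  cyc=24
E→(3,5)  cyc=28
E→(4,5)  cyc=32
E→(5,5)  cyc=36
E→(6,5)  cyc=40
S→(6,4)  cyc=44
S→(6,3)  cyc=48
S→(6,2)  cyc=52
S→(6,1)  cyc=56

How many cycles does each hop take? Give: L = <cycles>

cyc[1] − cyc[0] = 24 − 20 = 4.
Each hop adds L, hence L = 4.

L = 4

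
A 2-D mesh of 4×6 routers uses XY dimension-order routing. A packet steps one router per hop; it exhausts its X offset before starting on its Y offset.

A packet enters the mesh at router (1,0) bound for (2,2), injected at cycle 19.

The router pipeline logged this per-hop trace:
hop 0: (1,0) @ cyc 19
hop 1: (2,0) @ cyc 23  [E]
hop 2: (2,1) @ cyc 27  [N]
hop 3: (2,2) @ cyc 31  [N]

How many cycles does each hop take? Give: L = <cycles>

From hop 0 (19) to hop 1 (23): +4 cycles.
That increment is L by definition: L = 4.

L = 4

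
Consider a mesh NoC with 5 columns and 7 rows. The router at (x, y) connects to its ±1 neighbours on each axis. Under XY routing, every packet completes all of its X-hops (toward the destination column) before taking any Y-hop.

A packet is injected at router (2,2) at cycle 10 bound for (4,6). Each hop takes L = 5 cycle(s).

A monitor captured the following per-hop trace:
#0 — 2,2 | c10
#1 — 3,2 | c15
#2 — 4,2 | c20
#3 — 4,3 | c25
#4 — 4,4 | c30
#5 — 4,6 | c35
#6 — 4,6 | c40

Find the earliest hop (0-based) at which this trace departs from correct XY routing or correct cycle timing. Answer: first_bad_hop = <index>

first_bad_hop = 5

[1] (+1,+0) / 5c ⇒ ok
[2] (+1,+0) / 5c ⇒ ok
[3] (+0,+1) / 5c ⇒ ok
[4] (+0,+1) / 5c ⇒ ok
[5] (+0,+2) / 5c ⇒ BAD: non-unit step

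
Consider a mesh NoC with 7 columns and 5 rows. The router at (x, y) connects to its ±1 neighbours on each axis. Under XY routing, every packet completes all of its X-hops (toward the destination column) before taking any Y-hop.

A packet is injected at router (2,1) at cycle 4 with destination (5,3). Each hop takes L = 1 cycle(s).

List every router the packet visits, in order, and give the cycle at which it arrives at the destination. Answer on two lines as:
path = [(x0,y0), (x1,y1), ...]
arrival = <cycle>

path = [(2,1), (3,1), (4,1), (5,1), (5,2), (5,3)]
arrival = 9

  0. router=(2,1) cycle=4 (inject)
  1. router=(3,1) cycle=5 dir=E
  2. router=(4,1) cycle=6 dir=E
  3. router=(5,1) cycle=7 dir=E
  4. router=(5,2) cycle=8 dir=N
  5. router=(5,3) cycle=9 dir=N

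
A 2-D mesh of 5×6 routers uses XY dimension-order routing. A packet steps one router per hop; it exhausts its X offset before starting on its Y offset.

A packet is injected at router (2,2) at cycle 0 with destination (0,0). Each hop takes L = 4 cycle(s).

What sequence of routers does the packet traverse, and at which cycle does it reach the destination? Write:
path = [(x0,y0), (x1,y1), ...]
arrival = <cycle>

src (2,2)  cyc=0
W→(1,2)  cyc=4
W→(0,2)  cyc=8
S→(0,1)  cyc=12
S→(0,0)  cyc=16

path = [(2,2), (1,2), (0,2), (0,1), (0,0)]
arrival = 16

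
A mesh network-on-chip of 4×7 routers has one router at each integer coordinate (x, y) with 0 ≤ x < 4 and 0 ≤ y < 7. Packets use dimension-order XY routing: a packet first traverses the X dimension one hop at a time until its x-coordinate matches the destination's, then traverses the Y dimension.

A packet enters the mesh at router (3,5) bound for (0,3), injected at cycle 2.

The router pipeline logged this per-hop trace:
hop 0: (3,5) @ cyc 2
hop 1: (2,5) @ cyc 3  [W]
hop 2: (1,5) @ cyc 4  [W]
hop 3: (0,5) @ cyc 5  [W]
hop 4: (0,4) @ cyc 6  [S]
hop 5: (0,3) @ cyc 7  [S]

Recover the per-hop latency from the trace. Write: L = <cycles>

Between hops 0 and 1 the cycle counter advances 3 − 2 = 1.
One hop costs L cycles, so L = 1.

L = 1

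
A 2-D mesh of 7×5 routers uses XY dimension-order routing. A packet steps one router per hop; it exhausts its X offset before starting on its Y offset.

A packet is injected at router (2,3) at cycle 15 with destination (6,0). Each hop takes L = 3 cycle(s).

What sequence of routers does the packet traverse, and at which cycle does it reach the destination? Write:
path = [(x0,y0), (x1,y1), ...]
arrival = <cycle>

  0. router=(2,3) cycle=15 (inject)
  1. router=(3,3) cycle=18 dir=E
  2. router=(4,3) cycle=21 dir=E
  3. router=(5,3) cycle=24 dir=E
  4. router=(6,3) cycle=27 dir=E
  5. router=(6,2) cycle=30 dir=S
  6. router=(6,1) cycle=33 dir=S
  7. router=(6,0) cycle=36 dir=S

path = [(2,3), (3,3), (4,3), (5,3), (6,3), (6,2), (6,1), (6,0)]
arrival = 36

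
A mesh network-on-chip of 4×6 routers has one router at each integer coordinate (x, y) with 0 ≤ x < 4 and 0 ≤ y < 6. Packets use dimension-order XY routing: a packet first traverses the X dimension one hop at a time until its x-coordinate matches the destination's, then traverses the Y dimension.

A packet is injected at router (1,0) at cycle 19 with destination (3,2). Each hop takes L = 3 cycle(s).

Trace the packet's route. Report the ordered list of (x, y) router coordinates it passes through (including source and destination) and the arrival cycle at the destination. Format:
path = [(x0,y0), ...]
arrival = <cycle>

path = [(1,0), (2,0), (3,0), (3,1), (3,2)]
arrival = 31

t=19: at (1,0)
t=22: at (2,0) after E
t=25: at (3,0) after E
t=28: at (3,1) after N
t=31: at (3,2) after N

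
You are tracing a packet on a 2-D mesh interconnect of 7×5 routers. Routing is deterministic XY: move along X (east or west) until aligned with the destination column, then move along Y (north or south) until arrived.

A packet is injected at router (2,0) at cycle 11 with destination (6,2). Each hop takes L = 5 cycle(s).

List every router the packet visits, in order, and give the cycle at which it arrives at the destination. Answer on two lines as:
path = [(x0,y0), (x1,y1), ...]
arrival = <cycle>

path = [(2,0), (3,0), (4,0), (5,0), (6,0), (6,1), (6,2)]
arrival = 41

src (2,0)  cyc=11
E→(3,0)  cyc=16
E→(4,0)  cyc=21
E→(5,0)  cyc=26
E→(6,0)  cyc=31
N→(6,1)  cyc=36
N→(6,2)  cyc=41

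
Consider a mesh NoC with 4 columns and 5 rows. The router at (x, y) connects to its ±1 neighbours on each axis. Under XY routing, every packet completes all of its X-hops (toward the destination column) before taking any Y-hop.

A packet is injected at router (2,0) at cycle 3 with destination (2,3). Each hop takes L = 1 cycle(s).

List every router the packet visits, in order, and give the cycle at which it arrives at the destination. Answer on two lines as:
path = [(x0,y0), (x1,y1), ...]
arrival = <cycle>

hop 0: (2,0) @ cyc 3
hop 1: (2,1) @ cyc 4  [N]
hop 2: (2,2) @ cyc 5  [N]
hop 3: (2,3) @ cyc 6  [N]

path = [(2,0), (2,1), (2,2), (2,3)]
arrival = 6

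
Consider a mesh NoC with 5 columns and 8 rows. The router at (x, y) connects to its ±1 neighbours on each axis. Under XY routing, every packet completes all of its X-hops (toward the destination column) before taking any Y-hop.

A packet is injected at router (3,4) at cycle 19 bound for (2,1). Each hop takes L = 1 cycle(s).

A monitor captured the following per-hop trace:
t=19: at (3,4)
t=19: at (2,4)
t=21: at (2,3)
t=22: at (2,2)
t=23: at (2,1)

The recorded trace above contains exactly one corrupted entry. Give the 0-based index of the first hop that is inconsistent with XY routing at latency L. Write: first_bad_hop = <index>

first_bad_hop = 1

check 1→ d=(-1,0) cyc+0: BAD: Δcyc=0≠L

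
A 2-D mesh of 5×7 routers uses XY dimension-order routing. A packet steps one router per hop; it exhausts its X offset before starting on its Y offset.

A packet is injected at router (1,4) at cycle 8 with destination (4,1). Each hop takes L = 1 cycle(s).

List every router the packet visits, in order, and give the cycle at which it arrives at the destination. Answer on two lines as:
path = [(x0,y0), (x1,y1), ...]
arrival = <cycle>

#0 — 1,4 | c8
#1 — 2,4 | c9 | E
#2 — 3,4 | c10 | E
#3 — 4,4 | c11 | E
#4 — 4,3 | c12 | S
#5 — 4,2 | c13 | S
#6 — 4,1 | c14 | S

path = [(1,4), (2,4), (3,4), (4,4), (4,3), (4,2), (4,1)]
arrival = 14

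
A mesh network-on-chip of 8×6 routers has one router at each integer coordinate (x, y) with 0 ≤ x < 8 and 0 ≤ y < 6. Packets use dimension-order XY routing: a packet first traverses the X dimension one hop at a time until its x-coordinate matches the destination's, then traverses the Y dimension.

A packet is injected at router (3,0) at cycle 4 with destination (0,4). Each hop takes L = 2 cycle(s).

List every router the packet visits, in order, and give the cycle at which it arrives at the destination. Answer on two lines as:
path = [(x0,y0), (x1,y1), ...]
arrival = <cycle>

path = [(3,0), (2,0), (1,0), (0,0), (0,1), (0,2), (0,3), (0,4)]
arrival = 18

src (3,0)  cyc=4
W→(2,0)  cyc=6
W→(1,0)  cyc=8
W→(0,0)  cyc=10
N→(0,1)  cyc=12
N→(0,2)  cyc=14
N→(0,3)  cyc=16
N→(0,4)  cyc=18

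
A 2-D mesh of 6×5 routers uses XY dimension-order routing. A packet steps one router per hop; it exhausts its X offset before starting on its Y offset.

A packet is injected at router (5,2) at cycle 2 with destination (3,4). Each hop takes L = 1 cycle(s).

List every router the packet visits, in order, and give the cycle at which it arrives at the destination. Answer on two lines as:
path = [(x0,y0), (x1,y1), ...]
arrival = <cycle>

t=2: at (5,2)
t=3: at (4,2) after W
t=4: at (3,2) after W
t=5: at (3,3) after N
t=6: at (3,4) after N

path = [(5,2), (4,2), (3,2), (3,3), (3,4)]
arrival = 6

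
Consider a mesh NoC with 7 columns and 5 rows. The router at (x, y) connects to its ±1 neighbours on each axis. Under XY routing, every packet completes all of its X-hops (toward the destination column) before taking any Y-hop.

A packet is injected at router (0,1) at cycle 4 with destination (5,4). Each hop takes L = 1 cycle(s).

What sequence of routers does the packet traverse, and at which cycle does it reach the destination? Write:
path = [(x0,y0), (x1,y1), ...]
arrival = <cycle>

path = [(0,1), (1,1), (2,1), (3,1), (4,1), (5,1), (5,2), (5,3), (5,4)]
arrival = 12

[0] x=0 y=1 t=4
[1] x=1 y=1 t=5 →E
[2] x=2 y=1 t=6 →E
[3] x=3 y=1 t=7 →E
[4] x=4 y=1 t=8 →E
[5] x=5 y=1 t=9 →E
[6] x=5 y=2 t=10 →N
[7] x=5 y=3 t=11 →N
[8] x=5 y=4 t=12 →N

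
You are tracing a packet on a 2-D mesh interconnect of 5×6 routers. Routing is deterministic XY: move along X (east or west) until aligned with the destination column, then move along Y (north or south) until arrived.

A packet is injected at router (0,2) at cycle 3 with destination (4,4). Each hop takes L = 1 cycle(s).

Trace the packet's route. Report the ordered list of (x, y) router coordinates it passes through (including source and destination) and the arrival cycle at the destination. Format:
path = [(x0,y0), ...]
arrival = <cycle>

path = [(0,2), (1,2), (2,2), (3,2), (4,2), (4,3), (4,4)]
arrival = 9

  0. router=(0,2) cycle=3 (inject)
  1. router=(1,2) cycle=4 dir=E
  2. router=(2,2) cycle=5 dir=E
  3. router=(3,2) cycle=6 dir=E
  4. router=(4,2) cycle=7 dir=E
  5. router=(4,3) cycle=8 dir=N
  6. router=(4,4) cycle=9 dir=N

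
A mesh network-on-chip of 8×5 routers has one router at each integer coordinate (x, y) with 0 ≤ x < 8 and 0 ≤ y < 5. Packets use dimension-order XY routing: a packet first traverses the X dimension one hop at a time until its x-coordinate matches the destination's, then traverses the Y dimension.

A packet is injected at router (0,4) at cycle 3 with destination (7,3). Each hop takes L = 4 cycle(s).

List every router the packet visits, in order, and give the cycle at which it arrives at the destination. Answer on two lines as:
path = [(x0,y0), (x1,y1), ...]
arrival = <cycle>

t=3: at (0,4)
t=7: at (1,4) after E
t=11: at (2,4) after E
t=15: at (3,4) after E
t=19: at (4,4) after E
t=23: at (5,4) after E
t=27: at (6,4) after E
t=31: at (7,4) after E
t=35: at (7,3) after S

path = [(0,4), (1,4), (2,4), (3,4), (4,4), (5,4), (6,4), (7,4), (7,3)]
arrival = 35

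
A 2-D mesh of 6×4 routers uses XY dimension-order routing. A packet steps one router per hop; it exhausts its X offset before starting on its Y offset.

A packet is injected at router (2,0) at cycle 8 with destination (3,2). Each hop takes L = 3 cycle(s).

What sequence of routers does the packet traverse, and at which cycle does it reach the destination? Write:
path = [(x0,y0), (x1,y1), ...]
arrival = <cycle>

[0] x=2 y=0 t=8
[1] x=3 y=0 t=11 →E
[2] x=3 y=1 t=14 →N
[3] x=3 y=2 t=17 →N

path = [(2,0), (3,0), (3,1), (3,2)]
arrival = 17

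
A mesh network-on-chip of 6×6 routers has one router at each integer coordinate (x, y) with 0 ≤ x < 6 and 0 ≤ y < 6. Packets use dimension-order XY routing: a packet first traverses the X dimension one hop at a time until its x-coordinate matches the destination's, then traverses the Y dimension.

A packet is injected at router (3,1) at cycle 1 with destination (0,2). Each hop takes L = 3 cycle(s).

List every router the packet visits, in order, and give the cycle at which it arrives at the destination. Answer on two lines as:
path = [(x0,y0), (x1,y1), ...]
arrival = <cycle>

path = [(3,1), (2,1), (1,1), (0,1), (0,2)]
arrival = 13

  0. router=(3,1) cycle=1 (inject)
  1. router=(2,1) cycle=4 dir=W
  2. router=(1,1) cycle=7 dir=W
  3. router=(0,1) cycle=10 dir=W
  4. router=(0,2) cycle=13 dir=N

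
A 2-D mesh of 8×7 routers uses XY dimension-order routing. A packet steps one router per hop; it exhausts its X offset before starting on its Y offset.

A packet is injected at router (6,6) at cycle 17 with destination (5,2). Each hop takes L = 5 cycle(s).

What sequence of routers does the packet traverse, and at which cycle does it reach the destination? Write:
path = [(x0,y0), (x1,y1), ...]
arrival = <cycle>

  0. router=(6,6) cycle=17 (inject)
  1. router=(5,6) cycle=22 dir=W
  2. router=(5,5) cycle=27 dir=S
  3. router=(5,4) cycle=32 dir=S
  4. router=(5,3) cycle=37 dir=S
  5. router=(5,2) cycle=42 dir=S

path = [(6,6), (5,6), (5,5), (5,4), (5,3), (5,2)]
arrival = 42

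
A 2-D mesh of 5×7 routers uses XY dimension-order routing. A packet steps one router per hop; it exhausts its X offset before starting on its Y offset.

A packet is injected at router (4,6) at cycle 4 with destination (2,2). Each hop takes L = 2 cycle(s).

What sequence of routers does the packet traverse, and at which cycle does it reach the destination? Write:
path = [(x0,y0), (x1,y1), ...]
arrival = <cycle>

#0 — 4,6 | c4
#1 — 3,6 | c6 | W
#2 — 2,6 | c8 | W
#3 — 2,5 | c10 | S
#4 — 2,4 | c12 | S
#5 — 2,3 | c14 | S
#6 — 2,2 | c16 | S

path = [(4,6), (3,6), (2,6), (2,5), (2,4), (2,3), (2,2)]
arrival = 16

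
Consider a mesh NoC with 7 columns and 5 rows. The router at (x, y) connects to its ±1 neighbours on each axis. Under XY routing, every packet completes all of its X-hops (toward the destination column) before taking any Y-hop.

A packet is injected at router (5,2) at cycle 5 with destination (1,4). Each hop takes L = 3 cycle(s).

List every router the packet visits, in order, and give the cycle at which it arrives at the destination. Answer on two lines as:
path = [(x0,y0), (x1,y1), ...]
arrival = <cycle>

path = [(5,2), (4,2), (3,2), (2,2), (1,2), (1,3), (1,4)]
arrival = 23

  0. router=(5,2) cycle=5 (inject)
  1. router=(4,2) cycle=8 dir=W
  2. router=(3,2) cycle=11 dir=W
  3. router=(2,2) cycle=14 dir=W
  4. router=(1,2) cycle=17 dir=W
  5. router=(1,3) cycle=20 dir=N
  6. router=(1,4) cycle=23 dir=N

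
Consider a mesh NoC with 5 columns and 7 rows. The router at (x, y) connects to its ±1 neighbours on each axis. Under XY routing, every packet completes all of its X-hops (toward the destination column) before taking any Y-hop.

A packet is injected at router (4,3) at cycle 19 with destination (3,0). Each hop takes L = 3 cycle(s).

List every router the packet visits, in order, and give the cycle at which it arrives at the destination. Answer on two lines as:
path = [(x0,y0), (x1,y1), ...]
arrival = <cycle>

path = [(4,3), (3,3), (3,2), (3,1), (3,0)]
arrival = 31

hop 0: (4,3) @ cyc 19
hop 1: (3,3) @ cyc 22  [W]
hop 2: (3,2) @ cyc 25  [S]
hop 3: (3,1) @ cyc 28  [S]
hop 4: (3,0) @ cyc 31  [S]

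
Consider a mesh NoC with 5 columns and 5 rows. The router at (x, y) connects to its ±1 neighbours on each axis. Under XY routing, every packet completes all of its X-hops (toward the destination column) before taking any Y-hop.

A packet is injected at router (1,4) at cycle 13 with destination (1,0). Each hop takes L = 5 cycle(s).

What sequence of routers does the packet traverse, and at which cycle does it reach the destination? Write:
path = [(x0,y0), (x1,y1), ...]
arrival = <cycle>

path = [(1,4), (1,3), (1,2), (1,1), (1,0)]
arrival = 33

src (1,4)  cyc=13
S→(1,3)  cyc=18
S→(1,2)  cyc=23
S→(1,1)  cyc=28
S→(1,0)  cyc=33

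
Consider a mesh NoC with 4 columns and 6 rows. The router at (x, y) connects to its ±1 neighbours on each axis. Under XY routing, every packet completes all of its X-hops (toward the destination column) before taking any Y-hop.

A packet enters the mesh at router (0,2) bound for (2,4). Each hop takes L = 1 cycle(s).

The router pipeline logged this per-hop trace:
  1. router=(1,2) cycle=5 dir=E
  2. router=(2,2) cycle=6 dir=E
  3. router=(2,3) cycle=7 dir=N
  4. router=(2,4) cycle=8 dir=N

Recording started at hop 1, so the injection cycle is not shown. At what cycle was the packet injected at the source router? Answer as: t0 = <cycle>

t0 = 4

Hop 1 reached at cycle 5; hop k is at t0 + k·L.
So t0 = 5 − 1·1 = 4.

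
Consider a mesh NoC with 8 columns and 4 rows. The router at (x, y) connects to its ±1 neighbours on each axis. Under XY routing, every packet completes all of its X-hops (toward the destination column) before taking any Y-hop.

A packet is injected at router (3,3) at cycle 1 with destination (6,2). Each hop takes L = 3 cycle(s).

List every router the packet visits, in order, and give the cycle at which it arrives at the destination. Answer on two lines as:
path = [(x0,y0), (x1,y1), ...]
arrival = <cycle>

path = [(3,3), (4,3), (5,3), (6,3), (6,2)]
arrival = 13

src (3,3)  cyc=1
E→(4,3)  cyc=4
E→(5,3)  cyc=7
E→(6,3)  cyc=10
S→(6,2)  cyc=13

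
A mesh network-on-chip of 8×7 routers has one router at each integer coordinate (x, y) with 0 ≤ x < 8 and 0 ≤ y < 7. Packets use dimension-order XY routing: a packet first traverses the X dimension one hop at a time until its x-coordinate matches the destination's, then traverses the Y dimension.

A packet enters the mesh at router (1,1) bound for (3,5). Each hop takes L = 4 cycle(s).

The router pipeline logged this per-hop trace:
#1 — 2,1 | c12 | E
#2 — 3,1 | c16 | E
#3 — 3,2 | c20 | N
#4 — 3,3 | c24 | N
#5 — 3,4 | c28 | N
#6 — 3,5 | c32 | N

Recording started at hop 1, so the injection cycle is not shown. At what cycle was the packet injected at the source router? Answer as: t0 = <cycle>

At hop 1 the cycle is 12; in general cyc_k = t0 + kL.
t0 = cyc[1] − L = 12 − 4 = 8.

t0 = 8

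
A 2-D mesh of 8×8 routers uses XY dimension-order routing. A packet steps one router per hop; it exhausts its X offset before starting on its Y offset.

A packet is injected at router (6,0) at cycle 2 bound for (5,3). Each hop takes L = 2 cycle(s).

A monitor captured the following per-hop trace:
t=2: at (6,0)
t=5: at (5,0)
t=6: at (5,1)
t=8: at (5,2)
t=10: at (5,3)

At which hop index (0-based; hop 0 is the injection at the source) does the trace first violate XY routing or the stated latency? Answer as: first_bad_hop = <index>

hop 1: step (-1,+0), +3 cyc — BAD: Δcyc=3≠L

first_bad_hop = 1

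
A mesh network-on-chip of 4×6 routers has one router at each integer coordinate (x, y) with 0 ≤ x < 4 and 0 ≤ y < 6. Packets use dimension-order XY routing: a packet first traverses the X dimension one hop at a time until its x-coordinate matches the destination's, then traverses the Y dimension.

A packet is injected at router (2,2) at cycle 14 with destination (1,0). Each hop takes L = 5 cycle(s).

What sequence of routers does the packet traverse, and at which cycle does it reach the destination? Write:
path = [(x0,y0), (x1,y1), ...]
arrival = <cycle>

path = [(2,2), (1,2), (1,1), (1,0)]
arrival = 29

t=14: at (2,2)
t=19: at (1,2) after W
t=24: at (1,1) after S
t=29: at (1,0) after S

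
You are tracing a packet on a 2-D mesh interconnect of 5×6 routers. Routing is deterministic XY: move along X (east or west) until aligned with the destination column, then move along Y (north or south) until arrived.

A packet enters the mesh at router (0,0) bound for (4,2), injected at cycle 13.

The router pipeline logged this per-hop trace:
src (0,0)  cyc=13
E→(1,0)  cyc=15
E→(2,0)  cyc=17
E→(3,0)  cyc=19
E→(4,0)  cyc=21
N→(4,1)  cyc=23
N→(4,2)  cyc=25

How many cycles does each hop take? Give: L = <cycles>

Between hops 0 and 1 the cycle counter advances 15 − 13 = 2.
One hop costs L cycles, so L = 2.

L = 2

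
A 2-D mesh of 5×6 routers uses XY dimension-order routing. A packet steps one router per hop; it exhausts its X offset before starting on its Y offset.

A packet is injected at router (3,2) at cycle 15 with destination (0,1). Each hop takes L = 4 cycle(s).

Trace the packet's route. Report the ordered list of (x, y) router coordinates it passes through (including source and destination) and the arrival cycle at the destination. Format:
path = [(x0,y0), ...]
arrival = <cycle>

  0. router=(3,2) cycle=15 (inject)
  1. router=(2,2) cycle=19 dir=W
  2. router=(1,2) cycle=23 dir=W
  3. router=(0,2) cycle=27 dir=W
  4. router=(0,1) cycle=31 dir=S

path = [(3,2), (2,2), (1,2), (0,2), (0,1)]
arrival = 31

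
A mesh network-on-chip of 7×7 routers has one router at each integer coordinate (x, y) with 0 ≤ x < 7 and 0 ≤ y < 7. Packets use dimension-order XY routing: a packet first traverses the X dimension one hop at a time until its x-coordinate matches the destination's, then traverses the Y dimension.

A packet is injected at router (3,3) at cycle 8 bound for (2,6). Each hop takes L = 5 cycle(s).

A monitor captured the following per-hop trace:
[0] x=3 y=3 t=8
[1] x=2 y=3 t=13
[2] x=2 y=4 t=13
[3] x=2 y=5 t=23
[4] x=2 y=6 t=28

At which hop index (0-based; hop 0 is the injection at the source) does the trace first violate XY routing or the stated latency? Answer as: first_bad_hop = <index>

first_bad_hop = 2

  1: Δx=-1 Δy=+0 Δt=5 [ok]
  2: Δx=+0 Δy=+1 Δt=0 [BAD: Δcyc=0≠L]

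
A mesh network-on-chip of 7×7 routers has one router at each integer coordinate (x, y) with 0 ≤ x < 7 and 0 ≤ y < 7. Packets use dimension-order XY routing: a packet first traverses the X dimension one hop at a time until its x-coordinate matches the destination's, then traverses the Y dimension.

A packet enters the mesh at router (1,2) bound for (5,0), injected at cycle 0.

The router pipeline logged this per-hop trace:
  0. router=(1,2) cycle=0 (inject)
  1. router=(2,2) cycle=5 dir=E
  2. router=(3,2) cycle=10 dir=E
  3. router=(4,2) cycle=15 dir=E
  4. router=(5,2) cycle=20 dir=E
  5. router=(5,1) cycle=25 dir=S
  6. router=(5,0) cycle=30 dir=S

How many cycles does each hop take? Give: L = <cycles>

L = 5

cyc[1] − cyc[0] = 5 − 0 = 5.
That increment is L by definition: L = 5.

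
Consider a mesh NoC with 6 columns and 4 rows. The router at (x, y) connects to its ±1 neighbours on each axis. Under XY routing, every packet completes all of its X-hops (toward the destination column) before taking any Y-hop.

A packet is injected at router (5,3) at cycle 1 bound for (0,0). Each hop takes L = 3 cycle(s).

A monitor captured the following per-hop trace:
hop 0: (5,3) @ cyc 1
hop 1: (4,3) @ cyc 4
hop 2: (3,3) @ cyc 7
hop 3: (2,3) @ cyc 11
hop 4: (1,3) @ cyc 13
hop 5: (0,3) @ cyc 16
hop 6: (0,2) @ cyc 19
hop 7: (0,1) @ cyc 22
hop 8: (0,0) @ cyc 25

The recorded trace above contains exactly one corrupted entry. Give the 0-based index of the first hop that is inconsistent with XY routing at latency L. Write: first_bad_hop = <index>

hop 1: step (-1,+0), +3 cyc — ok
hop 2: step (-1,+0), +3 cyc — ok
hop 3: step (-1,+0), +4 cyc — BAD: Δcyc=4≠L

first_bad_hop = 3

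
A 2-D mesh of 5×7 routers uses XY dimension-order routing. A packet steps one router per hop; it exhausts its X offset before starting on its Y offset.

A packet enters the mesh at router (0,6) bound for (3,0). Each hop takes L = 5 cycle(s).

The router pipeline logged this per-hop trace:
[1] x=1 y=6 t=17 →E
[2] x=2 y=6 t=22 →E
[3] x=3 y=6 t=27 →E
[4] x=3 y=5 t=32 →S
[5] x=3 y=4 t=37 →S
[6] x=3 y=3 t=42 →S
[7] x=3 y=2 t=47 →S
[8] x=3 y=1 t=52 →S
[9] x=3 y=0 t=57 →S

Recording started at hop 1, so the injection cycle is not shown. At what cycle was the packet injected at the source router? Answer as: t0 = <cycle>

The first recorded entry is hop 1 at cycle 17.
Therefore t0 = 17 − L = 12.

t0 = 12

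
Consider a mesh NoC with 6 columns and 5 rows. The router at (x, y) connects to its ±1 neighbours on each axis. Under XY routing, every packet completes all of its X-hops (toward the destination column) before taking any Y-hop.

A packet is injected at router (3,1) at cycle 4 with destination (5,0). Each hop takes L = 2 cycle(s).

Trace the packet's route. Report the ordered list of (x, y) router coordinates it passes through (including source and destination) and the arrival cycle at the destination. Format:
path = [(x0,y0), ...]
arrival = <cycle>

path = [(3,1), (4,1), (5,1), (5,0)]
arrival = 10

[0] x=3 y=1 t=4
[1] x=4 y=1 t=6 →E
[2] x=5 y=1 t=8 →E
[3] x=5 y=0 t=10 →S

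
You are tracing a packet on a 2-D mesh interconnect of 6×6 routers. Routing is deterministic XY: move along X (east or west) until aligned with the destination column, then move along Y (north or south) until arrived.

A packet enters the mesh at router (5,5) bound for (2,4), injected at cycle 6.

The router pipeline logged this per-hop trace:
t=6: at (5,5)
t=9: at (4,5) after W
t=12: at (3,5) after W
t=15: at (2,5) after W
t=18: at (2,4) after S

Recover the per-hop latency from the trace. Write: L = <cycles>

L = 3

From hop 0 (6) to hop 1 (9): +3 cycles.
One hop costs L cycles, so L = 3.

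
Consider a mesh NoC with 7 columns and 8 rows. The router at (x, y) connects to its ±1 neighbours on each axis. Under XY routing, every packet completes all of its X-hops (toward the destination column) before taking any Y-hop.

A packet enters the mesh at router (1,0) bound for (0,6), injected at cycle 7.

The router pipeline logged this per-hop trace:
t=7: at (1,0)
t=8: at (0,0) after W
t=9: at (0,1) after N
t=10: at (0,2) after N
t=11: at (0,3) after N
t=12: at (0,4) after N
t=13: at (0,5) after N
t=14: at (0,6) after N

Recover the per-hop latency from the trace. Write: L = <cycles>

L = 1

Between hops 0 and 1 the cycle counter advances 8 − 7 = 1.
That increment is L by definition: L = 1.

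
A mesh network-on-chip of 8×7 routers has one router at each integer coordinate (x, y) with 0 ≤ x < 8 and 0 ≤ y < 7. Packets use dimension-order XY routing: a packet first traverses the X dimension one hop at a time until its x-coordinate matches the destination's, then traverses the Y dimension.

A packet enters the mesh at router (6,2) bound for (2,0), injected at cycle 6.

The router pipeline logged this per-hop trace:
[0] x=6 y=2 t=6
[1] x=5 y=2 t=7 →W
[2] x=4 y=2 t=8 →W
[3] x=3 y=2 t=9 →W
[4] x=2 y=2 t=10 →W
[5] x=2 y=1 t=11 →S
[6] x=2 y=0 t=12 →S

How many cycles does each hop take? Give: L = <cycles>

L = 1

Between hops 0 and 1 the cycle counter advances 7 − 6 = 1.
Each hop adds L, hence L = 1.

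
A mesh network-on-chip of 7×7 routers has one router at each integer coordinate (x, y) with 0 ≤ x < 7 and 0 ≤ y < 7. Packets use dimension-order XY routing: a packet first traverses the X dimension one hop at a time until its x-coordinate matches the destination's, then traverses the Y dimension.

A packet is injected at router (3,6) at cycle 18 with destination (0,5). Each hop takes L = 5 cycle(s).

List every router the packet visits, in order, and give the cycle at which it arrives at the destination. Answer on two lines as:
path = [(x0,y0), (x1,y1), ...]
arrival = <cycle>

t=18: at (3,6)
t=23: at (2,6) after W
t=28: at (1,6) after W
t=33: at (0,6) after W
t=38: at (0,5) after S

path = [(3,6), (2,6), (1,6), (0,6), (0,5)]
arrival = 38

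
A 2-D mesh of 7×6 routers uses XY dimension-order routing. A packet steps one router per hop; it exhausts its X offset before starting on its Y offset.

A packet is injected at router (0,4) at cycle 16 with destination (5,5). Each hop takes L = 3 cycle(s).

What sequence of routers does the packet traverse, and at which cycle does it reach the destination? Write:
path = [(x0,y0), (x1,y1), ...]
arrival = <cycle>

path = [(0,4), (1,4), (2,4), (3,4), (4,4), (5,4), (5,5)]
arrival = 34

t=16: at (0,4)
t=19: at (1,4) after E
t=22: at (2,4) after E
t=25: at (3,4) after E
t=28: at (4,4) after E
t=31: at (5,4) after E
t=34: at (5,5) after N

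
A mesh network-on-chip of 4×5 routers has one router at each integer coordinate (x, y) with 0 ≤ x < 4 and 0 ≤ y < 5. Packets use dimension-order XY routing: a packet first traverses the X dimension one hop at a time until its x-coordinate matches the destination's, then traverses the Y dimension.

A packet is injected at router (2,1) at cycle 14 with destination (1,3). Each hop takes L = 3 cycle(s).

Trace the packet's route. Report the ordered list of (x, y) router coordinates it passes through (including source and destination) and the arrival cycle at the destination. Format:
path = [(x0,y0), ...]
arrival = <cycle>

path = [(2,1), (1,1), (1,2), (1,3)]
arrival = 23

#0 — 2,1 | c14
#1 — 1,1 | c17 | W
#2 — 1,2 | c20 | N
#3 — 1,3 | c23 | N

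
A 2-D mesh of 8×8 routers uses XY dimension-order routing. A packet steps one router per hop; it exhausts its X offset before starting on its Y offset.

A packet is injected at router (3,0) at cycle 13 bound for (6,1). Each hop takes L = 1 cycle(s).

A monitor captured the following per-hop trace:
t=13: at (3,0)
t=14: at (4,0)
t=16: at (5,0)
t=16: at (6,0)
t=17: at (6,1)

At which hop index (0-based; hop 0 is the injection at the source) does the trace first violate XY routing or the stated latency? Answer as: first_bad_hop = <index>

  1: Δx=+1 Δy=+0 Δt=1 [ok]
  2: Δx=+1 Δy=+0 Δt=2 [BAD: Δcyc=2≠L]

first_bad_hop = 2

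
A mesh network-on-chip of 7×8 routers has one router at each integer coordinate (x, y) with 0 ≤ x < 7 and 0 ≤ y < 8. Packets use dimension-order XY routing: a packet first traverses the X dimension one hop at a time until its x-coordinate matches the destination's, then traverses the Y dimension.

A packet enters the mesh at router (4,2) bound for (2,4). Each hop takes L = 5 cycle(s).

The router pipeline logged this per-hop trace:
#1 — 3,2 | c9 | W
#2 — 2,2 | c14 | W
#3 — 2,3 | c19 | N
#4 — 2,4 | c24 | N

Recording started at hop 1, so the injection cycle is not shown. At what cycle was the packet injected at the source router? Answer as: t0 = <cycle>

cyc[1] = 9 and cyc[k] = t0 + k·L for every k.
So t0 = 9 − 1·5 = 4.

t0 = 4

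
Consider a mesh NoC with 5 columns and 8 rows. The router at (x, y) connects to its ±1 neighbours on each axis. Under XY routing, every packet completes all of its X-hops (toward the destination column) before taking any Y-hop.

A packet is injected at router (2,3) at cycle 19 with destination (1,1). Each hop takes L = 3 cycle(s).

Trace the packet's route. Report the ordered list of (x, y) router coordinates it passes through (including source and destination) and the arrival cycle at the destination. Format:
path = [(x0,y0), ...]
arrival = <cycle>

path = [(2,3), (1,3), (1,2), (1,1)]
arrival = 28

[0] x=2 y=3 t=19
[1] x=1 y=3 t=22 →W
[2] x=1 y=2 t=25 →S
[3] x=1 y=1 t=28 →S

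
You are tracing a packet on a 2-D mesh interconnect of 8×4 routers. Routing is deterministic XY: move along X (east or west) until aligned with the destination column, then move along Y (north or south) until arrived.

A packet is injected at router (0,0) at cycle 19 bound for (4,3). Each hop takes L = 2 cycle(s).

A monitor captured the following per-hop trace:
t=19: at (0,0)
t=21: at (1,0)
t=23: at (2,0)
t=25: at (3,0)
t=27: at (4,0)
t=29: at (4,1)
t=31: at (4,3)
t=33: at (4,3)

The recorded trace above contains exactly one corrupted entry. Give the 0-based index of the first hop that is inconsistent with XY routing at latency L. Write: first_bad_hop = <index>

  1: Δx=+1 Δy=+0 Δt=2 [ok]
  2: Δx=+1 Δy=+0 Δt=2 [ok]
  3: Δx=+1 Δy=+0 Δt=2 [ok]
  4: Δx=+1 Δy=+0 Δt=2 [ok]
  5: Δx=+0 Δy=+1 Δt=2 [ok]
  6: Δx=+0 Δy=+2 Δt=2 [BAD: non-unit step]

first_bad_hop = 6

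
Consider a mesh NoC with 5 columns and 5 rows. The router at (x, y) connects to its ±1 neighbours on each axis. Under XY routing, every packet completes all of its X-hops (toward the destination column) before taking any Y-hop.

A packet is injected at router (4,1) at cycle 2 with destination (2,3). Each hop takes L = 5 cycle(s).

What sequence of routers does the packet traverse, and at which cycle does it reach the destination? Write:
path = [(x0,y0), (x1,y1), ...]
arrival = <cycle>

[0] x=4 y=1 t=2
[1] x=3 y=1 t=7 →W
[2] x=2 y=1 t=12 →W
[3] x=2 y=2 t=17 →N
[4] x=2 y=3 t=22 →N

path = [(4,1), (3,1), (2,1), (2,2), (2,3)]
arrival = 22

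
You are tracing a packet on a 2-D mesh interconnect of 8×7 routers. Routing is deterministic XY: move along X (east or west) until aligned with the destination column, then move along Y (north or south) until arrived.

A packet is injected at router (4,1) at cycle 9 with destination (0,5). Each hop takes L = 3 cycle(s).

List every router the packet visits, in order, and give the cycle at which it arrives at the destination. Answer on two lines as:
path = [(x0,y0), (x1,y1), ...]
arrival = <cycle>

path = [(4,1), (3,1), (2,1), (1,1), (0,1), (0,2), (0,3), (0,4), (0,5)]
arrival = 33

[0] x=4 y=1 t=9
[1] x=3 y=1 t=12 →W
[2] x=2 y=1 t=15 →W
[3] x=1 y=1 t=18 →W
[4] x=0 y=1 t=21 →W
[5] x=0 y=2 t=24 →N
[6] x=0 y=3 t=27 →N
[7] x=0 y=4 t=30 →N
[8] x=0 y=5 t=33 →N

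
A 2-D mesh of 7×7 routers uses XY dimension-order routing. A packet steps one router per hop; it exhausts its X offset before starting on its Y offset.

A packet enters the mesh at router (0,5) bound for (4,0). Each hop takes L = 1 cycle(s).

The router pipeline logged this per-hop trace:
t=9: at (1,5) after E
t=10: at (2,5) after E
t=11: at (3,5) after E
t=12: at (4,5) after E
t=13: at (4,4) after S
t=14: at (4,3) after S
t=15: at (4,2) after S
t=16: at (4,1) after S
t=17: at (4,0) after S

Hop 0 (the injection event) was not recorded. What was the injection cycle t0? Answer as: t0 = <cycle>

t0 = 8

cyc[1] = 9 and cyc[k] = t0 + k·L for every k.
Therefore t0 = 9 − L = 8.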